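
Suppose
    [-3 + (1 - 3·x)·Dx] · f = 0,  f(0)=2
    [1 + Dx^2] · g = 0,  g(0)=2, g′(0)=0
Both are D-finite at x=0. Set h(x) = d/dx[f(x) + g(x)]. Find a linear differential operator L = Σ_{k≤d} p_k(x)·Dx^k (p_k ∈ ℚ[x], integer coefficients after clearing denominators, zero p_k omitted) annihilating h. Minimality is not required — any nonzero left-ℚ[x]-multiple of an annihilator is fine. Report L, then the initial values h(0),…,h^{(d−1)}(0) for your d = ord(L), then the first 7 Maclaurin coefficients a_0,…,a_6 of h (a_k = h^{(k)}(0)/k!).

L = (654 - 36·x + 54·x^2) + (-55 + 171·x - 27·x^2 + 27·x^3)·Dx + (654 - 36·x + 54·x^2)·Dx^2 + (-55 + 171·x - 27·x^2 + 27·x^3)·Dx^3  (order 3).
h: a_k = 6, 34, 162, 1945/3, 2430, 524879/60, 30618, …
ICs: h(0) = 6, h′(0) = 34, h′′(0) = 324.

f: a_k = 2, 6, 18, 54, 162, 486, 1458, …
g: a_k = 2, 0, -1, 0, 1/12, 0, -1/360, …
h₀=f+g: left-lcm gives L₀, ord ≤ 3.
h₀' ⇒ L via d/dx closure of L₀.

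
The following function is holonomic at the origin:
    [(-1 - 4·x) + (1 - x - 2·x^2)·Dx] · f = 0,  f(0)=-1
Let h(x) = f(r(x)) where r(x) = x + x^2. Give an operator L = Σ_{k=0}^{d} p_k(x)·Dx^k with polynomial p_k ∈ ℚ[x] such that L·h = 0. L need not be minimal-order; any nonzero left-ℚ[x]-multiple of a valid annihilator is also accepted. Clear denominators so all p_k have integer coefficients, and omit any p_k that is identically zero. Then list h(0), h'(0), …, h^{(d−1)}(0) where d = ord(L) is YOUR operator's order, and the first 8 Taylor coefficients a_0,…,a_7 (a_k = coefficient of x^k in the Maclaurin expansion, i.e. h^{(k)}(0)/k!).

f: a_k = -1, -1, -3, -5, -11, -21, -43, -85, …
Substitute x→r, Dx→(1/r')Dx; clear ⇒ L₀.
L = (1 + 6·x + 12·x^2 + 8·x^3) + (-1 + x + 3·x^2 + 4·x^3 + 2·x^4)·Dx  (order 1).
h: a_k = -1, -1, -4, -11, -29, -80, -219, -597, …
ICs: h(0) = -1.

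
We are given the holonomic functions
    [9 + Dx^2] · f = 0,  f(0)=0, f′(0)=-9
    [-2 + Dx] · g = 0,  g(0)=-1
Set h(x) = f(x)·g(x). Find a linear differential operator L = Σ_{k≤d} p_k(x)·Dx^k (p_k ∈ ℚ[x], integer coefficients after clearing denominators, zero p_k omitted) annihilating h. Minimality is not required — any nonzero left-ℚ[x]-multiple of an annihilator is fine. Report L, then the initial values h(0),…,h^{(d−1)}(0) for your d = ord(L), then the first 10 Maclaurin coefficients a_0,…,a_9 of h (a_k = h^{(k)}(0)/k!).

f: a_k = 0, -9, 0, 27/2, 0, -243/40, 0, 729/560, 0, -729/4480, …
g: a_k = -1, -2, -2, -4/3, -2/3, -4/15, -4/45, -8/315, -2/315, -4/2835, …
L₀ := L_f ⊗_s L_g (sym. prod.), ord ≤ 2.
L = 13 - 4·Dx + Dx^2  (order 2).
h: a_k = 0, 9, 18, 9/2, -15, -597/40, -69/20, 1483/560, 17/8, 2089/4480, …
ICs: h(0) = 0, h′(0) = 9.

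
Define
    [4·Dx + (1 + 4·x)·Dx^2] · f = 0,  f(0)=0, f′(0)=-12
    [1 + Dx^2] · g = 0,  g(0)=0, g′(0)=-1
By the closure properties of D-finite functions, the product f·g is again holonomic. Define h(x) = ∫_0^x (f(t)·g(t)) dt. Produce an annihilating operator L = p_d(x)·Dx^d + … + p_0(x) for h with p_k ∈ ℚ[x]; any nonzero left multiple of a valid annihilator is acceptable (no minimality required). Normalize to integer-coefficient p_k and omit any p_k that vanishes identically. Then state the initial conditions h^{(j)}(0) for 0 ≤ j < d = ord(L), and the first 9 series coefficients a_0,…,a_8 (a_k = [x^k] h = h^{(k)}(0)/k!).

f: a_k = 0, -12, 24, -64, 192, -3072/5, 2048, -49152/7, 24576, …
g: a_k = 0, -1, 0, 1/6, 0, -1/120, 0, 1/5040, 0, …
h₀=f·g: eliminate ⇒ L₀, order ≤ 2·2.
h=∫₀ˣh₀: take L = L₀·Dx.
L = (-147 - 144·x - 224·x^2 + 256·x^3 + 256·x^4)·Dx + (-56 - 160·x + 384·x^2 + 512·x^3)·Dx^2 + (-150 - 160·x - 192·x^2 + 512·x^3 + 512·x^4)·Dx^3 + (-56 - 160·x + 384·x^2 + 512·x^3)·Dx^4 + (-3 - 16·x + 32·x^2 + 256·x^3 + 256·x^4)·Dx^5  (order 5).
h: a_k = 0, 0, 0, 4, -6, 62/5, -94/3, 3623/42, -10081/40, …
ICs: h(0) = 0, h′(0) = 0, h′′(0) = 0, h′′′(0) = 24, h′′′′(0) = -144.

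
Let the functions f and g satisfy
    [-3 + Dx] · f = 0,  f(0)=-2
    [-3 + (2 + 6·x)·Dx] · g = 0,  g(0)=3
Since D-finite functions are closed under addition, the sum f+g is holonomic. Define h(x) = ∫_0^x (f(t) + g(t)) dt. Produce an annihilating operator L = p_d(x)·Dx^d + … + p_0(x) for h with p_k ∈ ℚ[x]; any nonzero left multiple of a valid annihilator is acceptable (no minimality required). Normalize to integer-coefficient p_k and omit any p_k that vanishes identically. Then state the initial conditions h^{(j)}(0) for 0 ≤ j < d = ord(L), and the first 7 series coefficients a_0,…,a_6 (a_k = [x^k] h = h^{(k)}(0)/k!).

f: a_k = -2, -6, -9, -9, -27/4, -81/20, -81/40, …
g: a_k = 3, 9/2, -27/8, 81/16, -1215/128, 5103/256, -45927/1024, …
Sum ⇒ L₀ = lclm(L_f,L_g) in ℚ(x)⟨Dx⟩.
∫: right-multiply L₀ by Dx.
L = (27 + 54·x)·Dx + (-15 - 72·x - 108·x^2)·Dx^2 + (2 + 18·x + 36·x^2)·Dx^3  (order 3).
h: a_k = 0, 1, -3/4, -33/8, -63/64, -2079/640, 6777/2560, …
ICs: h(0) = 0, h′(0) = 1, h′′(0) = -3/2.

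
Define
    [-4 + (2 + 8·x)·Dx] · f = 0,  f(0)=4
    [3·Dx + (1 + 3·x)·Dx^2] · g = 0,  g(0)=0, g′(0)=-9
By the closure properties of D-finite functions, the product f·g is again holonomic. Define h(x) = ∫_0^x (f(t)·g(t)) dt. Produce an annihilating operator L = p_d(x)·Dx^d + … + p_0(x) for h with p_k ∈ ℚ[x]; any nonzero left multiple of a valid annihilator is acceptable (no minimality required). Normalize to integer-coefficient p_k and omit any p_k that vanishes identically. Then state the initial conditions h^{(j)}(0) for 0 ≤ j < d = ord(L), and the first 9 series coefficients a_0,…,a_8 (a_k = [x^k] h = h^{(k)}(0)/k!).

L = (6 + 12·x)·Dx + (-1 - 4·x)·Dx^2 + (1 + 11·x + 40·x^2 + 48·x^3)·Dx^3  (order 3).
h: a_k = 0, 0, -18, -6, 18, -45, 579/5, -10872/35, 60561/70, …
ICs: h(0) = 0, h′(0) = 0, h′′(0) = -36.

f: a_k = 4, 8, -8, 16, -40, 112, -336, 1056, -3432, …
g: a_k = 0, -9, 27/2, -27, 243/4, -729/5, 729/2, -6561/7, 19683/8, …
Product ⇒ symmetric product L₀, ord ≤ 2.
h=∫₀ˣh₀: take L = L₀·Dx.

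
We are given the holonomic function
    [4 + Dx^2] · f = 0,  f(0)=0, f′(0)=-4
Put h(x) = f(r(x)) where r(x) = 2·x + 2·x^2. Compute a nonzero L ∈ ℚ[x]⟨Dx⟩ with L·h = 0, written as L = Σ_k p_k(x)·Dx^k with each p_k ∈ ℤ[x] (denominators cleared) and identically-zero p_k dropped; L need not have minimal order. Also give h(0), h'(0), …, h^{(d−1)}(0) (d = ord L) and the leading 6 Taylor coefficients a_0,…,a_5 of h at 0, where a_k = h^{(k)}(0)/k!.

L = (16 + 96·x + 192·x^2 + 128·x^3) - 2·Dx + (1 + 2·x)·Dx^2  (order 2).
h: a_k = 0, -8, -8, 64/3, 64, 704/15, …
ICs: h(0) = 0, h′(0) = -8.

f: a_k = 0, -4, 0, 8/3, 0, -8/15, …
f∘r: x↦r, Dx↦Dx/r' in L_f ⇒ L₀.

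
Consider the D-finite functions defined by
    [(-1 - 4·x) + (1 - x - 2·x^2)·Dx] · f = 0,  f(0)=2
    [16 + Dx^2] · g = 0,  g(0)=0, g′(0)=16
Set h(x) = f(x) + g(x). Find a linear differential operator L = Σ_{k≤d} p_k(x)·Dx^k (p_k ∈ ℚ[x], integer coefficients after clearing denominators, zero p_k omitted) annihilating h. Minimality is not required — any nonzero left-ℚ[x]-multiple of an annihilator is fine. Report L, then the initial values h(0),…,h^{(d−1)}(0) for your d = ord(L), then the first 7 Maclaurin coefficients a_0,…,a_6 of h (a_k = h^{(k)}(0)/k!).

L = (368 + 1408·x - 256·x^2 + 512·x^3 + 2560·x^4 + 2048·x^5) + (-176 + 336·x + 384·x^2 - 1024·x^3 - 384·x^4 + 1536·x^5 + 1024·x^6)·Dx + (23 + 88·x - 16·x^2 + 32·x^3 + 160·x^4 + 128·x^5)·Dx^2 + (-11 + 21·x + 24·x^2 - 64·x^3 - 24·x^4 + 96·x^5 + 64·x^6)·Dx^3  (order 3).
h: a_k = 2, 18, 6, -98/3, 22, 1142/15, 86, …
ICs: h(0) = 2, h′(0) = 18, h′′(0) = 12.

f: a_k = 2, 2, 6, 10, 22, 42, 86, …
g: a_k = 0, 16, 0, -128/3, 0, 512/15, 0, …
f+g: L₀ = lclm(L_f,L_g), ord ≤ 1+2.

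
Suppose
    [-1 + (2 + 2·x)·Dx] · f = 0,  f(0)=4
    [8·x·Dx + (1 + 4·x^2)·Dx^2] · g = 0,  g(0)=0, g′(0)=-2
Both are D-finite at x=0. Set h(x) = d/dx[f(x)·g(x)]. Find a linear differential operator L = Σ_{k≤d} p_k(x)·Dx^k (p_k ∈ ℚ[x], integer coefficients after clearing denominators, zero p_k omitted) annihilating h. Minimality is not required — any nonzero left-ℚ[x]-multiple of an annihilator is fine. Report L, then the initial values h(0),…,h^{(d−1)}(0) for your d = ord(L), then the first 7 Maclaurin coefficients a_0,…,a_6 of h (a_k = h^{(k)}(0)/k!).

L = (29 + 160·x - 280·x^2 - 384·x^3 - 48·x^4) + (76 + 300·x - 288·x^2 - 1664·x^3 - 1344·x^4 - 192·x^5)·Dx + (12 - 40·x - 84·x^2 - 256·x^3 - 544·x^4 - 384·x^5 - 64·x^6)·Dx^2  (order 2).
h: a_k = -8, -8, 35, 58/3, -6389/48, -5929/80, 1022653/1920, …
ICs: h(0) = -8, h′(0) = -8.

f: a_k = 4, 2, -1/2, 1/4, -5/32, 7/64, -21/256, …
g: a_k = 0, -2, 0, 8/3, 0, -32/5, 0, …
f·g: L₀ = L_f ⊗_s L_g, ord ≤ 1·2.
Derive L from L₀ (diff closure).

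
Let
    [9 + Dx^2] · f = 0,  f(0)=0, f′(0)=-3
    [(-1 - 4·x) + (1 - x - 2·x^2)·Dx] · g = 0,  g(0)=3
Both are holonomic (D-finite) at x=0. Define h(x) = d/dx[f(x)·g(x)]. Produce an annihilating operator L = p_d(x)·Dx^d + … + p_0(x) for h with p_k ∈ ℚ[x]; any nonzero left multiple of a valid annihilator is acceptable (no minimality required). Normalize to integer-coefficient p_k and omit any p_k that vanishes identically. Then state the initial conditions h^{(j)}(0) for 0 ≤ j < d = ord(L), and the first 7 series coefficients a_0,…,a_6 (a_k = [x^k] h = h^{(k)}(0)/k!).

L = (-33 - 162·x - 243·x^2 + 324·x^3 + 324·x^4) + (-6 - 6·x + 108·x^2 + 144·x^3)·Dx + (5 - 14·x - 19·x^2 + 36·x^3 + 36·x^4)·Dx^2  (order 2).
h: a_k = -9, -18, -81/2, -126, -2583/8, -15309/20, -143037/80, …
ICs: h(0) = -9, h′(0) = -18.

f: a_k = 0, -3, 0, 9/2, 0, -81/40, 0, …
g: a_k = 3, 3, 9, 15, 33, 63, 129, …
f·g: L₀ = L_f ⊗_s L_g, ord ≤ 2·1.
Differentiate: ansatz ord ≤ ord L₀ ⇒ L.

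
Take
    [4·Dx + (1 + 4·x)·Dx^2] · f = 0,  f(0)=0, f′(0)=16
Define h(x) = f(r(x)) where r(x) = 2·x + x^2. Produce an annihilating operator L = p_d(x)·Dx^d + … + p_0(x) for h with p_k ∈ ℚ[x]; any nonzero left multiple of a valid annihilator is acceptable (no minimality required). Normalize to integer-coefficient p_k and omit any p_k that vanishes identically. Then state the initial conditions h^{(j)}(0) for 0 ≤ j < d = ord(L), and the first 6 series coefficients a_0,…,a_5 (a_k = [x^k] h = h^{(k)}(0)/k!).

f: a_k = 0, 16, -32, 256/3, -256, 4096/5, …
L₀ from L_f via x↦r, Dx↦r'^{-1}Dx.
L = (7 + 8·x + 4·x^2)·Dx + (1 + 9·x + 12·x^2 + 4·x^3)·Dx^2  (order 2).
h: a_k = 0, 32, -112, 1664/3, -3104, 92672/5, …
ICs: h(0) = 0, h′(0) = 32.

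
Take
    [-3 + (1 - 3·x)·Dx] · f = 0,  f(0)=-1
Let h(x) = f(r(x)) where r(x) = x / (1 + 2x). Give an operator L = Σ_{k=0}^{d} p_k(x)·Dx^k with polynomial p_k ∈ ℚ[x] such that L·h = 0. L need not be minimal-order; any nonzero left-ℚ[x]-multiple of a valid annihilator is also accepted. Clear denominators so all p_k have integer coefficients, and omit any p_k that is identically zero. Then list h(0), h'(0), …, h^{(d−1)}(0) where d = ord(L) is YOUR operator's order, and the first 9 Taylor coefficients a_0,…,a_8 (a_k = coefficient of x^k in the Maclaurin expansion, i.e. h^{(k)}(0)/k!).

L = 3 + (-1 - x + 2·x^2)·Dx  (order 1).
h: a_k = -1, -3, -3, -3, -3, -3, -3, -3, -3, …
ICs: h(0) = -1.

f: a_k = -1, -3, -9, -27, -81, -243, -729, -2187, -6561, …
L₀ from L_f via x↦r, Dx↦r'^{-1}Dx.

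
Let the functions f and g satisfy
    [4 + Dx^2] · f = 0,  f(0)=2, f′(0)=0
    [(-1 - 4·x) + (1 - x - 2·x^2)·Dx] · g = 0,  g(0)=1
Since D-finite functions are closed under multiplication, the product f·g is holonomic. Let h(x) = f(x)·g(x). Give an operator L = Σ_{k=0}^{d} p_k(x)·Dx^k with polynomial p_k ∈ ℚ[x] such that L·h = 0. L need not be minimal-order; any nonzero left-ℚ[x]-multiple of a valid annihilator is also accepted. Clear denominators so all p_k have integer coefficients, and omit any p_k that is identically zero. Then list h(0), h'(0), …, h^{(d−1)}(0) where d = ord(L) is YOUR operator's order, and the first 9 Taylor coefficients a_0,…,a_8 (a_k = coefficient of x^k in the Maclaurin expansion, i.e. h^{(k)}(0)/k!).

L = (4·x + 8·x^2) + (2 + 8·x)·Dx + (-1 + x + 2·x^2)·Dx^2  (order 2).
h: a_k = 2, 2, 2, 6, 34/3, 70/3, 2062/45, 4162/45, 58006/315, …
ICs: h(0) = 2, h′(0) = 2.

f: a_k = 2, 0, -4, 0, 4/3, 0, -8/45, 0, 4/315, …
g: a_k = 1, 1, 3, 5, 11, 21, 43, 85, 171, …
L₀ := L_f ⊗_s L_g (sym. prod.), ord ≤ 2.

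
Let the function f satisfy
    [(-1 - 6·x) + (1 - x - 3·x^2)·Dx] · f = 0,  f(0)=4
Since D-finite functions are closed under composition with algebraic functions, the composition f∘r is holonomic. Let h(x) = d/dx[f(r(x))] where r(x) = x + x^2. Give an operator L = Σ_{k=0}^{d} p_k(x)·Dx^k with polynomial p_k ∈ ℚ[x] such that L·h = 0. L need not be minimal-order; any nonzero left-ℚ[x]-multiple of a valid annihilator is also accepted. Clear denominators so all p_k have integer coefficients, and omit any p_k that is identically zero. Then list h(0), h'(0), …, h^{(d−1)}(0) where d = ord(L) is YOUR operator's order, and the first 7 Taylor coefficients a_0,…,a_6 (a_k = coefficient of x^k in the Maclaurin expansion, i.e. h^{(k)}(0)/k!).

L = (10 + 60·x + 168·x^2 + 396·x^3 + 648·x^4 + 540·x^5 + 180·x^6) + (-1 - 7·x - 6·x^2 + 44·x^3 + 135·x^4 + 180·x^5 + 126·x^6 + 36·x^7)·Dx  (order 1).
h: a_k = 4, 40, 180, 704, 2740, 10032, 35700, …
ICs: h(0) = 4.

f: a_k = 4, 4, 16, 28, 76, 160, 388, …
h₀=f(r): pull back L_f along r ⇒ L₀.
h₀' ⇒ L via d/dx closure of L₀.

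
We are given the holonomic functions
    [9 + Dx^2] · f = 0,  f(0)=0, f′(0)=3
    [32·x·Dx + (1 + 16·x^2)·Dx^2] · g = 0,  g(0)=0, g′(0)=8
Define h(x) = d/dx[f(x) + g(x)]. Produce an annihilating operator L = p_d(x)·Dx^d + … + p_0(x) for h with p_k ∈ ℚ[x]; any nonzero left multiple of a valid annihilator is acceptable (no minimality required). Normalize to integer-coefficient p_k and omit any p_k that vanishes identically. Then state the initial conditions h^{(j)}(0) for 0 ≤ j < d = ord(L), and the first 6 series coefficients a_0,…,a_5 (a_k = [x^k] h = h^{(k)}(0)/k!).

f: a_k = 0, 3, 0, -9/2, 0, 81/40, …
g: a_k = 0, 8, 0, -128/3, 0, 2048/5, …
Weyl lclm of L_f,L_g ⇒ L₀ (ord ≤ 4).
h=h₀': d/dx-closure on L₀ ⇒ L.
L = (-52704·x + 967680·x^3 + 663552·x^5) + (-207 + 13104·x^2 + 283392·x^4 + 331776·x^6)·Dx + (-5856·x + 107520·x^3 + 73728·x^5)·Dx^2 + (-23 + 1456·x^2 + 31488·x^4 + 36864·x^6)·Dx^3  (order 3).
h: a_k = 11, 0, -283/2, 0, 16465/8, 0, …
ICs: h(0) = 11, h′(0) = 0, h′′(0) = -283.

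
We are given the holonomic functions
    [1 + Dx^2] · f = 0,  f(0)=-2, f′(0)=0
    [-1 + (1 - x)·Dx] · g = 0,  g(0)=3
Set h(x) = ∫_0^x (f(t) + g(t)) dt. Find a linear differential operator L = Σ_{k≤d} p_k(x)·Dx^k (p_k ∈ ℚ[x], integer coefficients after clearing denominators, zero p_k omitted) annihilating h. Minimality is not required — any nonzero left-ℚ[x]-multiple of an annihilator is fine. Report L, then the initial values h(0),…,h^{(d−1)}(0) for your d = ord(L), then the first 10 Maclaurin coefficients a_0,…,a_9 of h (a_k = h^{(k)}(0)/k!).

L = (-7 + 2·x - x^2)·Dx + (3 - 5·x + 3·x^2 - x^3)·Dx^2 + (-7 + 2·x - x^2)·Dx^3 + (3 - 5·x + 3·x^2 - x^3)·Dx^4  (order 4).
h: a_k = 0, 1, 3/2, 4/3, 3/4, 7/12, 1/2, 1081/2520, 3/8, 60479/181440, …
ICs: h(0) = 0, h′(0) = 1, h′′(0) = 3, h′′′(0) = 8.

f: a_k = -2, 0, 1, 0, -1/12, 0, 1/360, 0, -1/20160, 0, …
g: a_k = 3, 3, 3, 3, 3, 3, 3, 3, 3, 3, …
L₀ := lclm(L_f,L_g); ord L₀ ≤ 2+1.
∫: right-multiply L₀ by Dx.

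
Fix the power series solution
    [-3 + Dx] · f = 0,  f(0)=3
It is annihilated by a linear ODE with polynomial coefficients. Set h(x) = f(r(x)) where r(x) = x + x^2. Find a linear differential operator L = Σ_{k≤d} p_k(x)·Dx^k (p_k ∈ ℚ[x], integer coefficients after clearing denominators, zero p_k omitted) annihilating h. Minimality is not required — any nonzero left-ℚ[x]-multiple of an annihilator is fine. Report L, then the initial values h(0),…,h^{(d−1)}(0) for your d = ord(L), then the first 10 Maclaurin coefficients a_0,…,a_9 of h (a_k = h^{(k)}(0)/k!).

L = (-3 - 6·x) + Dx  (order 1).
h: a_k = 3, 9, 45/2, 81/2, 513/8, 3483/40, 8613/80, 13527/112, 564651/4480, 548937/4480, …
ICs: h(0) = 3.

f: a_k = 3, 9, 27/2, 27/2, 81/8, 243/40, 243/80, 729/560, 2187/4480, 729/4480, …
L₀ from L_f via x↦r, Dx↦r'^{-1}Dx.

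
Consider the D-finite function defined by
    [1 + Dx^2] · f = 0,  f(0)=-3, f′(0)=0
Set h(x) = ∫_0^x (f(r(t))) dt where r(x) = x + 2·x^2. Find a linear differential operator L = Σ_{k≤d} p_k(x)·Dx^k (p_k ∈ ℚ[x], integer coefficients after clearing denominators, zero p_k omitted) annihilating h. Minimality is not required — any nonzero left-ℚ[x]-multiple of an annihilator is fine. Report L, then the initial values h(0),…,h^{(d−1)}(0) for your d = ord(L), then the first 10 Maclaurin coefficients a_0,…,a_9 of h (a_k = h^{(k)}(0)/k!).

L = (1 + 12·x + 48·x^2 + 64·x^3)·Dx - 4·Dx^2 + (1 + 4·x)·Dx^3  (order 3).
h: a_k = 0, -3, 0, 1/2, 3/2, 47/40, -1/6, -719/1680, -79/160, -23521/120960, …
ICs: h(0) = 0, h′(0) = -3, h′′(0) = 0.

f: a_k = -3, 0, 3/2, 0, -1/8, 0, 1/240, 0, -1/13440, 0, …
h₀=f(r): pull back L_f along r ⇒ L₀.
∫: right-multiply L₀ by Dx.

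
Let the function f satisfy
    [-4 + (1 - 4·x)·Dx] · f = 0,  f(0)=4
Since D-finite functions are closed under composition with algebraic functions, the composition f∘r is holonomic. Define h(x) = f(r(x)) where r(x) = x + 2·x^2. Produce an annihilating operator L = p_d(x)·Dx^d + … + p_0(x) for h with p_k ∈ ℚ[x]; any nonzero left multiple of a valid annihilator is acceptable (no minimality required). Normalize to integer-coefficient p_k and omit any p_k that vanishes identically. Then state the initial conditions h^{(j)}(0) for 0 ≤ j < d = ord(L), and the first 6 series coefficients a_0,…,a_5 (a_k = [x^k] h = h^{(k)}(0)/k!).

f: a_k = 4, 16, 64, 256, 1024, 4096, …
f∘r: x↦r, Dx↦Dx/r' in L_f ⇒ L₀.
L = (4 + 16·x) + (-1 + 4·x + 8·x^2)·Dx  (order 1).
h: a_k = 4, 16, 96, 512, 2816, 15360, …
ICs: h(0) = 4.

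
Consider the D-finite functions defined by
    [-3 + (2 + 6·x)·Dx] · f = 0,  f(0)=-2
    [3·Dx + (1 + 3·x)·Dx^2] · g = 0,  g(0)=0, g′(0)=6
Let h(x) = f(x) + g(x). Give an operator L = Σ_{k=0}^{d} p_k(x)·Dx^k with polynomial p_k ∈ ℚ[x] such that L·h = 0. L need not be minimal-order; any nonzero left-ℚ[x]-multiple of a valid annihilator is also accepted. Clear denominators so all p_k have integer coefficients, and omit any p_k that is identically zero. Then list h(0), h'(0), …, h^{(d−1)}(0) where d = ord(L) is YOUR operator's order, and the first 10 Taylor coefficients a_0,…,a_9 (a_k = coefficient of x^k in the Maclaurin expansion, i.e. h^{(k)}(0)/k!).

f: a_k = -2, -3, 9/4, -27/8, 405/64, -1701/128, 15309/512, -72171/1024, 2814669/16384, -14073345/32768, …
g: a_k = 0, 6, -9, 18, -81/2, 486/5, -243, 4374/7, -6561/4, 4374, …
L₀ := lclm(L_f,L_g); ord L₀ ≤ 1+2.
L = 9·Dx + (15 + 45·x)·Dx^2 + (2 + 12·x + 18·x^2)·Dx^3  (order 3).
h: a_k = -2, 3, -27/4, 117/8, -2187/64, 53703/640, -109107/512, 3973779/7168, -24059187/16384, 129253887/32768, …
ICs: h(0) = -2, h′(0) = 3, h′′(0) = -27/2.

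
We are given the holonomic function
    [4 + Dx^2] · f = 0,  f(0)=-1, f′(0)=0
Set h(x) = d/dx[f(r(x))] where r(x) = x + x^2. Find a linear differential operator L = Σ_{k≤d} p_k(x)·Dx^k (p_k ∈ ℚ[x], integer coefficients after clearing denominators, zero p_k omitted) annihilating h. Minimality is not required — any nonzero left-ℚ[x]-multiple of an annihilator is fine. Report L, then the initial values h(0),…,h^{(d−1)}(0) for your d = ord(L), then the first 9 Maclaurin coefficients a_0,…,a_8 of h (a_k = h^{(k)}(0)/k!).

f: a_k = -1, 0, 2, 0, -2/3, 0, 4/45, 0, -2/315, …
h₀=f(r): pull back L_f along r ⇒ L₀.
Derive L from L₀ (diff closure).
L = (16 + 32·x + 96·x^2 + 128·x^3 + 64·x^4) + (-6 - 12·x)·Dx + (1 + 4·x + 4·x^2)·Dx^2  (order 2).
h: a_k = 0, 4, 12, 16/3, -40/3, -352/15, -224/15, 1664/315, 544/35, …
ICs: h(0) = 0, h′(0) = 4.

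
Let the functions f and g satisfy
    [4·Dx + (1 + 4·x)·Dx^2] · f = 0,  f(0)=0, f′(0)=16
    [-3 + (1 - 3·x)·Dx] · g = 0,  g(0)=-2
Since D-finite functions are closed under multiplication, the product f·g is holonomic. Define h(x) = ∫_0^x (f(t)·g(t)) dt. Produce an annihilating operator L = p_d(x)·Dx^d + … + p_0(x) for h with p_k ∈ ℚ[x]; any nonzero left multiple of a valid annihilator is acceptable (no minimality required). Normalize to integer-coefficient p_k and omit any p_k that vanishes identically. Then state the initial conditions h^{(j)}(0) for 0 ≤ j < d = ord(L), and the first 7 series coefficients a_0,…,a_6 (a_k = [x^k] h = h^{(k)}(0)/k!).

f: a_k = 0, 16, -32, 256/3, -256, 4096/5, -8192/3, …
g: a_k = -2, -6, -18, -54, -162, -486, -1458, …
f·g: L₀ = L_f ⊗_s L_g, ord ≤ 2·1.
Integrate: L := L₀·Dx.
L = 12·Dx + (2 + 36·x)·Dx^2 + (-1 - x + 12·x^2)·Dx^3  (order 3).
h: a_k = 0, 0, -16, -32/3, -200/3, -288/5, -6256/15, …
ICs: h(0) = 0, h′(0) = 0, h′′(0) = -32.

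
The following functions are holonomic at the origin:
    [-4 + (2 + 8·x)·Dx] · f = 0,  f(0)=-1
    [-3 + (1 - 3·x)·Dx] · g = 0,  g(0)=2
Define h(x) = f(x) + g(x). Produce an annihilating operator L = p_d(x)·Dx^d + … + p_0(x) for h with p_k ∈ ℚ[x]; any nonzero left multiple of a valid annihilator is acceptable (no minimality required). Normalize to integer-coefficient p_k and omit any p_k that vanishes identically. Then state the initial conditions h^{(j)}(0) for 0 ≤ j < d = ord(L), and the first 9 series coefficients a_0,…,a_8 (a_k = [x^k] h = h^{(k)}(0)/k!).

L = (48 + 108·x) + (-22 - 120·x - 324·x^2)·Dx + (1 + 19·x + 6·x^2 - 216·x^3)·Dx^2  (order 2).
h: a_k = 1, 4, 20, 50, 172, 458, 1542, 4110, 13980, …
ICs: h(0) = 1, h′(0) = 4.

f: a_k = -1, -2, 2, -4, 10, -28, 84, -264, 858, …
g: a_k = 2, 6, 18, 54, 162, 486, 1458, 4374, 13122, …
Weyl lclm of L_f,L_g ⇒ L₀ (ord ≤ 2).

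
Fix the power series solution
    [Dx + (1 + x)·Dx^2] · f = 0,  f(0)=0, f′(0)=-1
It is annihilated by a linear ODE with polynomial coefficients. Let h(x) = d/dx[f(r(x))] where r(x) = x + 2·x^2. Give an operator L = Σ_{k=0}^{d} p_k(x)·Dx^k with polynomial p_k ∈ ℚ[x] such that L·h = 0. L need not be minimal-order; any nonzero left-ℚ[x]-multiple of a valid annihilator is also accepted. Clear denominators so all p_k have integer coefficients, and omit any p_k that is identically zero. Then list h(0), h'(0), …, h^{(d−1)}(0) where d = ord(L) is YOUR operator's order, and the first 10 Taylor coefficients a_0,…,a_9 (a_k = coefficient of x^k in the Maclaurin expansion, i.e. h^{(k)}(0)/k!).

L = (-3 + 4·x + 8·x^2) + (1 + 5·x + 6·x^2 + 8·x^3)·Dx  (order 1).
h: a_k = -1, -3, 5, 1, -11, 9, 13, -31, 5, 57, …
ICs: h(0) = -1.

f: a_k = 0, -1, 1/2, -1/3, 1/4, -1/5, 1/6, -1/7, 1/8, -1/9, …
f∘r: x↦r, Dx↦Dx/r' in L_f ⇒ L₀.
h₀' ⇒ L via d/dx closure of L₀.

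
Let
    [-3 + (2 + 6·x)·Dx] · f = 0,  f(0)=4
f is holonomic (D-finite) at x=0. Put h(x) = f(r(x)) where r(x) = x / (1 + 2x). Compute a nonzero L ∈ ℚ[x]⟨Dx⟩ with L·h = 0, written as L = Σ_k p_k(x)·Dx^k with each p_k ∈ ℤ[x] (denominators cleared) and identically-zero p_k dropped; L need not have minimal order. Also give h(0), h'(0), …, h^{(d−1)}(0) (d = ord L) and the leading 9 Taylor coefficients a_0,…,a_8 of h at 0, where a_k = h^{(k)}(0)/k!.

f: a_k = 4, 6, -9/2, 27/4, -405/32, 1701/64, -15309/256, 72171/512, -2814669/8192, …
Substitute x→r, Dx→(1/r')Dx; clear ⇒ L₀.
L = -3 + (2 + 14·x + 20·x^2)·Dx  (order 1).
h: a_k = 4, 6, -33/2, 195/4, -4965/32, 33909/64, -492501/256, 3761283/512, -239121645/8192, …
ICs: h(0) = 4.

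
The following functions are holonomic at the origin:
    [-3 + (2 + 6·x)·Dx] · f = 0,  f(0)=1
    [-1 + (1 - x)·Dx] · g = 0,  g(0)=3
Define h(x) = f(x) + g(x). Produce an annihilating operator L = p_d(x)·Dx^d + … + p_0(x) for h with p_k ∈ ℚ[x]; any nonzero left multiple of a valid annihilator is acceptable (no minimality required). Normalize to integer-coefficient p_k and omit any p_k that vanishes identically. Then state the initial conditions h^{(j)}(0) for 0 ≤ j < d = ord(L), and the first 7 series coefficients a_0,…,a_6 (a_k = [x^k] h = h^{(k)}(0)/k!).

L = (21 + 27·x) + (-17 - 30·x - 81·x^2)·Dx + (-2 + 14·x + 42·x^2 - 54·x^3)·Dx^2  (order 2).
h: a_k = 4, 9/2, 15/8, 75/16, -21/128, 2469/256, -12237/1024, …
ICs: h(0) = 4, h′(0) = 9/2.

f: a_k = 1, 3/2, -9/8, 27/16, -405/128, 1701/256, -15309/1024, …
g: a_k = 3, 3, 3, 3, 3, 3, 3, …
h₀=f+g: left-lcm gives L₀, ord ≤ 2.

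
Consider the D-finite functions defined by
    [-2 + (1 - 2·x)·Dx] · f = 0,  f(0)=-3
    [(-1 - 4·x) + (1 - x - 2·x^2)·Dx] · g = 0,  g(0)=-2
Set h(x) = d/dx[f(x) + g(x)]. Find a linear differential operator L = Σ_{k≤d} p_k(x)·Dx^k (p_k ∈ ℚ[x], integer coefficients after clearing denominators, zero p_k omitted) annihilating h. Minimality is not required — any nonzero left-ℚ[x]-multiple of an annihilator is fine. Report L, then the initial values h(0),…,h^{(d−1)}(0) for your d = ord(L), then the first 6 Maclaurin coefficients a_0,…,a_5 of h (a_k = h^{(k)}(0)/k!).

f: a_k = -3, -6, -12, -24, -48, -96, …
g: a_k = -2, -2, -6, -10, -22, -42, …
f+g: L₀ = lclm(L_f,L_g), ord ≤ 1+1.
Derive L from L₀ (diff closure).
L = 12 + (3 + 12·x)·Dx + (-1 + x + 2·x^2)·Dx^2  (order 2).
h: a_k = -8, -36, -102, -280, -690, -1668, …
ICs: h(0) = -8, h′(0) = -36.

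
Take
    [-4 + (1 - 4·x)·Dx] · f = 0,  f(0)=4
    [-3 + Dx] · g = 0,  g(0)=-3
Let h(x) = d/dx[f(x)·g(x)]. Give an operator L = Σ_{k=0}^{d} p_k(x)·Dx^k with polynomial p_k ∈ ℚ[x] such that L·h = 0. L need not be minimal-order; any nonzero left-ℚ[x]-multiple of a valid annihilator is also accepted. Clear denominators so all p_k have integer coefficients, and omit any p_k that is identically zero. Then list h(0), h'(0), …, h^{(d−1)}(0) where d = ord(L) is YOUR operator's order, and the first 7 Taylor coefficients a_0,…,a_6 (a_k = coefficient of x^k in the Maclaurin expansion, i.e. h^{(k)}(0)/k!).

f: a_k = 4, 16, 64, 256, 1024, 4096, 16384, …
g: a_k = -3, -9, -27/2, -27/2, -81/8, -243/40, -243/80, …
L₀ := L_f ⊗_s L_g (sym. prod.), ord ≤ 1.
Derive L from L₀ (diff closure).
L = (65 - 168·x + 144·x^2) + (-7 + 40·x - 48·x^2)·Dx  (order 1).
h: a_k = -84, -780, -4842, -25986, -260103/2, -6243201/10, -11654121/4, …
ICs: h(0) = -84.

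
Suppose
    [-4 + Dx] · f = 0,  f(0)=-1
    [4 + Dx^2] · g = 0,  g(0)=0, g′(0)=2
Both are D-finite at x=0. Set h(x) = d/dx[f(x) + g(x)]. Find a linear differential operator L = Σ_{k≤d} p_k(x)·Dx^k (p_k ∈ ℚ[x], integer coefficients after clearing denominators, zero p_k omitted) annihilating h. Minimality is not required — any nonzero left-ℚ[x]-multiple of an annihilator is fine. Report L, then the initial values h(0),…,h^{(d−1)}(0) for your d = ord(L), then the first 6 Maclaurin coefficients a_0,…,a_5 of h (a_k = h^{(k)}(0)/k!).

f: a_k = -1, -4, -8, -32/3, -32/3, -128/15, …
g: a_k = 0, 2, 0, -4/3, 0, 4/15, …
h₀=f+g: left-lcm gives L₀, ord ≤ 3.
Derive L from L₀ (diff closure).
L = 16 - 4·Dx + 4·Dx^2 - Dx^3  (order 3).
h: a_k = -2, -16, -36, -128/3, -124/3, -512/15, …
ICs: h(0) = -2, h′(0) = -16, h′′(0) = -72.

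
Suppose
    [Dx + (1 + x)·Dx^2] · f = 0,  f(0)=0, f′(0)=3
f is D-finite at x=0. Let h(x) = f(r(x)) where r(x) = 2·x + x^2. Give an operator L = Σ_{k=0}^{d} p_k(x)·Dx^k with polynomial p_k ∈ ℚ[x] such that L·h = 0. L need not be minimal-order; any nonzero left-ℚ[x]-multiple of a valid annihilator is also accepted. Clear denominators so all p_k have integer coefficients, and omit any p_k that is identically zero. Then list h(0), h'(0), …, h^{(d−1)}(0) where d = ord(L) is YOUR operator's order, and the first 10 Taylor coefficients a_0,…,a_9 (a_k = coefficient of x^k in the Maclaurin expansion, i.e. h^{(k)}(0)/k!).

L = Dx + (1 + x)·Dx^2  (order 2).
h: a_k = 0, 6, -3, 2, -3/2, 6/5, -1, 6/7, -3/4, 2/3, …
ICs: h(0) = 0, h′(0) = 6.

f: a_k = 0, 3, -3/2, 1, -3/4, 3/5, -1/2, 3/7, -3/8, 1/3, …
h₀=f(r): pull back L_f along r ⇒ L₀.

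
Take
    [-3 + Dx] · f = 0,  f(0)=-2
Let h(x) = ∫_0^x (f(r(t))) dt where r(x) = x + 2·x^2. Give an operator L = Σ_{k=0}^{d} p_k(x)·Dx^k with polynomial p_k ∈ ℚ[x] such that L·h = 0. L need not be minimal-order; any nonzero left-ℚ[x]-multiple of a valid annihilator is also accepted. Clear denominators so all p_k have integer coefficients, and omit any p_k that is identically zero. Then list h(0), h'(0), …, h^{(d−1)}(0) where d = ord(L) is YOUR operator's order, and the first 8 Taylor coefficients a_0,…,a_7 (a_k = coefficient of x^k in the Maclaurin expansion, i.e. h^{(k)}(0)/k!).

f: a_k = -2, -6, -9, -9, -27/4, -81/20, -81/40, -243/280, …
L₀ from L_f via x↦r, Dx↦r'^{-1}Dx.
Integrate: L := L₀·Dx.
L = (-3 - 12·x)·Dx + Dx^2  (order 2).
h: a_k = 0, -2, -3, -7, -45/4, -387/20, -1107/40, -11061/280, …
ICs: h(0) = 0, h′(0) = -2.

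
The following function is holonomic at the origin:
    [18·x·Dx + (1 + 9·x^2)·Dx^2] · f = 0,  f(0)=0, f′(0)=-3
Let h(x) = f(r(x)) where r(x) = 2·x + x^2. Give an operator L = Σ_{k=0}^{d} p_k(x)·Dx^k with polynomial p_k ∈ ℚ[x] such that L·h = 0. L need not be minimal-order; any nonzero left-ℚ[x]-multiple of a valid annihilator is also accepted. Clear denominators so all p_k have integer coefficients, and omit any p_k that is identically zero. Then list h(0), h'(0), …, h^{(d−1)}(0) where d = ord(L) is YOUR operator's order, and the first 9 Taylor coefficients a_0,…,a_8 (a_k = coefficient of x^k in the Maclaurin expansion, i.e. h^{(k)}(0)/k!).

L = (-1 + 72·x + 144·x^2 + 108·x^3 + 27·x^4)·Dx + (1 + x + 36·x^2 + 72·x^3 + 45·x^4 + 9·x^5)·Dx^2  (order 2).
h: a_k = 0, -6, -3, 72, 108, -7506/5, -3879, 252720/7, 138024, …
ICs: h(0) = 0, h′(0) = -6.

f: a_k = 0, -3, 0, 9, 0, -243/5, 0, 2187/7, 0, …
Substitute x→r, Dx→(1/r')Dx; clear ⇒ L₀.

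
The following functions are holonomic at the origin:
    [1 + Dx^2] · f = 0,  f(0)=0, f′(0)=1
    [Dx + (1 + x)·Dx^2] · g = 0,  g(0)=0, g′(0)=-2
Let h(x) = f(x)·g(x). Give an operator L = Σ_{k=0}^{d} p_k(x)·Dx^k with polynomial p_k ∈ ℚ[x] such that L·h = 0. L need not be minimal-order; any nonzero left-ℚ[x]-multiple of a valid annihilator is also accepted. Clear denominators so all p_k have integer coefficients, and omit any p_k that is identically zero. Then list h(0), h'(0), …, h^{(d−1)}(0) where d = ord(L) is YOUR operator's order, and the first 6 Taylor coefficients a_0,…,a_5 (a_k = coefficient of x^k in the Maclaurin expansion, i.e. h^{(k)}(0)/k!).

L = (-3 + 6·x + 19·x^2 + 16·x^3 + 4·x^4) + (4 + 20·x + 24·x^2 + 8·x^3)·Dx + (20·x + 42·x^2 + 32·x^3 + 8·x^4)·Dx^2 + (4 + 20·x + 24·x^2 + 8·x^3)·Dx^3 + (3 + 14·x + 23·x^2 + 16·x^3 + 4·x^4)·Dx^4  (order 4).
h: a_k = 0, 0, -2, 1, -1/3, 1/3, …
ICs: h(0) = 0, h′(0) = 0, h′′(0) = -4, h′′′(0) = 6.

f: a_k = 0, 1, 0, -1/6, 0, 1/120, …
g: a_k = 0, -2, 1, -2/3, 1/2, -2/5, …
f·g: L₀ = L_f ⊗_s L_g, ord ≤ 2·2.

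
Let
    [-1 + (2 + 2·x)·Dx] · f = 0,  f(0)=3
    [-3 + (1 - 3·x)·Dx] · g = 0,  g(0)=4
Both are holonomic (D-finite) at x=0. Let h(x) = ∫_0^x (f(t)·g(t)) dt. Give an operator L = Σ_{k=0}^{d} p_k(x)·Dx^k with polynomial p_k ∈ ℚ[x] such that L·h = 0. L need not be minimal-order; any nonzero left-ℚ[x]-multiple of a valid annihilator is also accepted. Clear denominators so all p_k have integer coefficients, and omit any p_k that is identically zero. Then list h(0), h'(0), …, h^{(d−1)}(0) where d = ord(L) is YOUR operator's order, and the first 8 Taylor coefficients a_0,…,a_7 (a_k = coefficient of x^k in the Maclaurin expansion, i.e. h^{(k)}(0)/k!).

f: a_k = 3, 3/2, -3/8, 3/16, -15/128, 21/256, -63/1024, 99/2048, …
g: a_k = 4, 12, 36, 108, 324, 972, 2916, 8748, …
Product ⇒ symmetric product L₀, ord ≤ 1.
∫: right-multiply L₀ by Dx.
L = (7 + 3·x)·Dx + (-2 + 4·x + 6·x^2)·Dx^2  (order 2).
h: a_k = 0, 12, 21, 83/2, 1497/16, 35913/160, 71833/128, 2585925/1792, …
ICs: h(0) = 0, h′(0) = 12.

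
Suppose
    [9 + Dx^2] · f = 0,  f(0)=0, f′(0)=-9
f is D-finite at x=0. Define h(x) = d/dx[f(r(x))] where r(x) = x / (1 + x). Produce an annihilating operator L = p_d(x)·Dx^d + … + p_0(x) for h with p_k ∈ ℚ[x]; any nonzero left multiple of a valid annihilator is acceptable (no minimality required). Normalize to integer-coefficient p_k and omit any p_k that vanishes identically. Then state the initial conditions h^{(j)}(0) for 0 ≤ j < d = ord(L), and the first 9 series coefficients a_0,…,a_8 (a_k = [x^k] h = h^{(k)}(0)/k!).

L = (15 + 12·x + 6·x^2) + (6 + 18·x + 18·x^2 + 6·x^3)·Dx + (1 + 4·x + 6·x^2 + 4·x^3 + x^4)·Dx^2  (order 2).
h: a_k = -9, 18, 27/2, -126, 2637/8, -2295/4, 58059/80, -5679/10, -804897/4480, …
ICs: h(0) = -9, h′(0) = 18.

f: a_k = 0, -9, 0, 27/2, 0, -243/40, 0, 729/560, 0, …
Change of var in L_f (x↦r) gives L₀.
Derive L from L₀ (diff closure).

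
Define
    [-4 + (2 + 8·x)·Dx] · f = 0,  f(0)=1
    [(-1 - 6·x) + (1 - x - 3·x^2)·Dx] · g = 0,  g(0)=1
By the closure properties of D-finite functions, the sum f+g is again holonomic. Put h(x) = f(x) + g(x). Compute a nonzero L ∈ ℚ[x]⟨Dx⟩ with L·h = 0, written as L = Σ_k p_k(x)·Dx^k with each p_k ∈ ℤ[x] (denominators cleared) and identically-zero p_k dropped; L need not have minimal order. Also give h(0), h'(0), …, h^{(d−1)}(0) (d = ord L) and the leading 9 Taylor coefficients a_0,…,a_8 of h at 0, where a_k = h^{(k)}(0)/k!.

f: a_k = 1, 2, -2, 4, -10, 28, -84, 264, -858, …
g: a_k = 1, 1, 4, 7, 19, 40, 97, 217, 508, …
f+g: L₀ = lclm(L_f,L_g), ord ≤ 1+1.
L = (20 + 120·x + 216·x^2 + 360·x^3) + (-12 - 74·x - 306·x^2 - 744·x^3 - 900·x^4)·Dx + (-1 + 9·x + 73·x^2 + 18·x^3 - 354·x^4 - 360·x^5)·Dx^2  (order 2).
h: a_k = 2, 3, 2, 11, 9, 68, 13, 481, -350, …
ICs: h(0) = 2, h′(0) = 3.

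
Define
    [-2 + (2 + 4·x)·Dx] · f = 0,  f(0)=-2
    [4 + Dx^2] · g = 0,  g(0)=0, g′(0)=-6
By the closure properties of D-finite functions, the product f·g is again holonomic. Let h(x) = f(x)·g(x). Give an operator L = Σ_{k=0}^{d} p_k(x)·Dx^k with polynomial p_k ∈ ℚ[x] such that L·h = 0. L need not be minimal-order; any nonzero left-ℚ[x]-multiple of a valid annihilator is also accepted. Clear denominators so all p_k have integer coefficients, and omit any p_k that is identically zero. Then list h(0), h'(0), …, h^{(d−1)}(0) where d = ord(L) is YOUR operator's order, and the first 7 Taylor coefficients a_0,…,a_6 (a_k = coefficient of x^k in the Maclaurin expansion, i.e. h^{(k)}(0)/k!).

f: a_k = -2, -2, 1, -1, 5/4, -7/4, 21/8, …
g: a_k = 0, -6, 0, 4, 0, -4/5, 0, …
L₀ := L_f ⊗_s L_g (sym. prod.), ord ≤ 2.
L = (7 + 16·x + 16·x^2) + (-2 - 4·x)·Dx + (1 + 4·x + 4·x^2)·Dx^2  (order 2).
h: a_k = 0, 12, 12, -14, -2, -19/10, 81/10, …
ICs: h(0) = 0, h′(0) = 12.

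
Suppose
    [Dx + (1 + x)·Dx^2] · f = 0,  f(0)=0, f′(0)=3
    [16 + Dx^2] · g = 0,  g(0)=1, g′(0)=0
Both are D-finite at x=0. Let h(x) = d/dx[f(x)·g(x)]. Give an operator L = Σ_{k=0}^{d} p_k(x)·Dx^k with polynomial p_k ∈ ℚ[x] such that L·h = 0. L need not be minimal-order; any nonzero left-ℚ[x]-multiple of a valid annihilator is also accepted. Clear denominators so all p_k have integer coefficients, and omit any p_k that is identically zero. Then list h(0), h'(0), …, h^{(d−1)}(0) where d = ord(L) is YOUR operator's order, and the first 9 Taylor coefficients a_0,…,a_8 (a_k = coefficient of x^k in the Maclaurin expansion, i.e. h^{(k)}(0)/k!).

f: a_k = 0, 3, -3/2, 1, -3/4, 3/5, -1/2, 3/7, -3/8, …
g: a_k = 1, 0, -8, 0, 32/3, 0, -256/45, 0, 512/315, …
Product ⇒ symmetric product L₀, ord ≤ 4.
Differentiate: ansatz ord ≤ ord L₀ ⇒ L.
L = (96160 + 647168·x + 1757184·x^2 + 2482176·x^3 + 1931264·x^4 + 786432·x^5 + 131072·x^6) + (13728 + 74144·x + 156160·x^2 + 161280·x^3 + 81920·x^4 + 16384·x^5)·Dx + (13546 + 87008·x + 228848·x^2 + 316416·x^3 + 242944·x^4 + 98304·x^5 + 16384·x^6)·Dx^2 + (858 + 4634·x + 9760·x^2 + 10080·x^3 + 5120·x^4 + 1024·x^5)·Dx^3 + (471 + 2910·x + 7439·x^2 + 10080·x^3 + 7640·x^4 + 3072·x^5 + 512·x^6)·Dx^4  (order 4).
h: a_k = 3, -3, -69, 45, 123, -63, -377/5, 499/15, 157/7, …
ICs: h(0) = 3, h′(0) = -3, h′′(0) = -138, h′′′(0) = 270.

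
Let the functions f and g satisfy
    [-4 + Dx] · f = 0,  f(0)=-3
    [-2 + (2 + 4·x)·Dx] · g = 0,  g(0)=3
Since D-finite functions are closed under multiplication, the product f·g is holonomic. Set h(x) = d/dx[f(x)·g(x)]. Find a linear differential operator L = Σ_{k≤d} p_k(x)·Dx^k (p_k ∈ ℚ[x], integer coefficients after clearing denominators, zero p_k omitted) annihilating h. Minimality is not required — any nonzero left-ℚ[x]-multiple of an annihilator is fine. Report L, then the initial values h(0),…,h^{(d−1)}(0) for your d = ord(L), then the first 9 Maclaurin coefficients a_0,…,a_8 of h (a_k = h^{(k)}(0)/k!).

L = (23 + 80·x + 64·x^2) + (-5 - 18·x - 16·x^2)·Dx  (order 1).
h: a_k = -45, -207, -927/2, -1347/2, -5847/8, -4929/8, -36047/80, -135617/560, -815221/4480, …
ICs: h(0) = -45.

f: a_k = -3, -12, -24, -32, -32, -128/5, -256/15, -1024/105, -512/105, …
g: a_k = 3, 3, -3/2, 3/2, -15/8, 21/8, -63/16, 99/16, -1287/128, …
Product ⇒ symmetric product L₀, ord ≤ 1.
h=h₀': d/dx-closure on L₀ ⇒ L.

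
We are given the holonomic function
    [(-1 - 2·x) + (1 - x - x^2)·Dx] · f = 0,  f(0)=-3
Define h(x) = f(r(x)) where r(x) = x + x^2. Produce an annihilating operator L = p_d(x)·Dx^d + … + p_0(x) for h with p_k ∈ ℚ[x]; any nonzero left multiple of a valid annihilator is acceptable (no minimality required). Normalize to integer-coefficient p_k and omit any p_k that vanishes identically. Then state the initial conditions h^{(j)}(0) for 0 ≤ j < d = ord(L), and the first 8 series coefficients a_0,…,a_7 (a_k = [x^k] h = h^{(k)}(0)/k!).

f: a_k = -3, -3, -6, -9, -15, -24, -39, -63, …
f∘r: x↦r, Dx↦Dx/r' in L_f ⇒ L₀.
L = (1 + 4·x + 6·x^2 + 4·x^3) + (-1 + x + 2·x^2 + 2·x^3 + x^4)·Dx  (order 1).
h: a_k = -3, -3, -9, -21, -48, -111, -258, -597, …
ICs: h(0) = -3.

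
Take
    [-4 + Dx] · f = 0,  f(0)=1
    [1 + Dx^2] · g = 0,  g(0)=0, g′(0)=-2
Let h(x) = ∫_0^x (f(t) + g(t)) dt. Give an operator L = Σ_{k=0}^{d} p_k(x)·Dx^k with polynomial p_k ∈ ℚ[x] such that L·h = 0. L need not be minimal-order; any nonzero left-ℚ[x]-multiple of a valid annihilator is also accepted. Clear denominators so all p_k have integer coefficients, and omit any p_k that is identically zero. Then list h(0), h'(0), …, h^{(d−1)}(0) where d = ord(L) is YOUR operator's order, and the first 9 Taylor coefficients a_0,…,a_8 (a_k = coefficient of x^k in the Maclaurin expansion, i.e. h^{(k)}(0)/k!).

f: a_k = 1, 4, 8, 32/3, 32/3, 128/15, 256/45, 1024/315, 512/315, …
g: a_k = 0, -2, 0, 1/3, 0, -1/60, 0, 1/2520, 0, …
Weyl lclm of L_f,L_g ⇒ L₀ (ord ≤ 3).
∫: right-multiply L₀ by Dx.
L = -4·Dx + Dx^2 - 4·Dx^3 + Dx^4  (order 4).
h: a_k = 0, 1, 1, 8/3, 11/4, 32/15, 511/360, 256/315, 2731/6720, …
ICs: h(0) = 0, h′(0) = 1, h′′(0) = 2, h′′′(0) = 16.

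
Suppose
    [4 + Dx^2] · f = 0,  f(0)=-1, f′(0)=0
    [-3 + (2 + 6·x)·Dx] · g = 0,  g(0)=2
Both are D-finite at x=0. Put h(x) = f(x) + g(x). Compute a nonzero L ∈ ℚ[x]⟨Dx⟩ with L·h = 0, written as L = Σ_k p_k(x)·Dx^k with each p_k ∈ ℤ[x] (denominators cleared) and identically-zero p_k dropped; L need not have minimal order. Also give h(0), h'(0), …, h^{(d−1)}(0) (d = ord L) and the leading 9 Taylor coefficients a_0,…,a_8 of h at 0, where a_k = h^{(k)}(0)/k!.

L = (-516 - 1152·x - 1728·x^2) + (56 + 936·x + 3456·x^2 + 3456·x^3)·Dx + (-129 - 288·x - 432·x^2)·Dx^2 + (14 + 234·x + 864·x^2 + 864·x^3)·Dx^3  (order 3).
h: a_k = 1, 3, -1/4, 27/8, -1343/192, 1701/128, -686857/23040, 72171/1024, -886653503/5160960, …
ICs: h(0) = 1, h′(0) = 3, h′′(0) = -1/2.

f: a_k = -1, 0, 2, 0, -2/3, 0, 4/45, 0, -2/315, …
g: a_k = 2, 3, -9/4, 27/8, -405/64, 1701/128, -15309/512, 72171/1024, -2814669/16384, …
h₀=f+g: left-lcm gives L₀, ord ≤ 3.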